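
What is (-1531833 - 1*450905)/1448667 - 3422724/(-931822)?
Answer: 1555414210136/674949890637 ≈ 2.3045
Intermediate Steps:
(-1531833 - 1*450905)/1448667 - 3422724/(-931822) = (-1531833 - 450905)*(1/1448667) - 3422724*(-1/931822) = -1982738*1/1448667 + 1711362/465911 = -1982738/1448667 + 1711362/465911 = 1555414210136/674949890637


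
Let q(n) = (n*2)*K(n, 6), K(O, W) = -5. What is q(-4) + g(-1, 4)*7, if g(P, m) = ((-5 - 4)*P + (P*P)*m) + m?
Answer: 159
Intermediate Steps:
g(P, m) = m - 9*P + m*P² (g(P, m) = (-9*P + P²*m) + m = (-9*P + m*P²) + m = m - 9*P + m*P²)
q(n) = -10*n (q(n) = (n*2)*(-5) = (2*n)*(-5) = -10*n)
q(-4) + g(-1, 4)*7 = -10*(-4) + (4 - 9*(-1) + 4*(-1)²)*7 = 40 + (4 + 9 + 4*1)*7 = 40 + (4 + 9 + 4)*7 = 40 + 17*7 = 40 + 119 = 159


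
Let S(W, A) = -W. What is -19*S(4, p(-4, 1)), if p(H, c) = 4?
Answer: 76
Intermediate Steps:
-19*S(4, p(-4, 1)) = -(-19)*4 = -19*(-4) = 76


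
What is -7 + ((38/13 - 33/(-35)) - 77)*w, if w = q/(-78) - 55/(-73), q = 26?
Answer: -1252969/33215 ≈ -37.723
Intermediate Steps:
w = 92/219 (w = 26/(-78) - 55/(-73) = 26*(-1/78) - 55*(-1/73) = -⅓ + 55/73 = 92/219 ≈ 0.42009)
-7 + ((38/13 - 33/(-35)) - 77)*w = -7 + ((38/13 - 33/(-35)) - 77)*(92/219) = -7 + ((38*(1/13) - 33*(-1/35)) - 77)*(92/219) = -7 + ((38/13 + 33/35) - 77)*(92/219) = -7 + (1759/455 - 77)*(92/219) = -7 - 33276/455*92/219 = -7 - 1020464/33215 = -1252969/33215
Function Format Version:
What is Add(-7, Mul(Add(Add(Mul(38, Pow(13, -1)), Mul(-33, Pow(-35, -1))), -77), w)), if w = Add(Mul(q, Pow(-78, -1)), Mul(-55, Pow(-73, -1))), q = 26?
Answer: Rational(-1252969, 33215) ≈ -37.723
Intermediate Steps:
w = Rational(92, 219) (w = Add(Mul(26, Pow(-78, -1)), Mul(-55, Pow(-73, -1))) = Add(Mul(26, Rational(-1, 78)), Mul(-55, Rational(-1, 73))) = Add(Rational(-1, 3), Rational(55, 73)) = Rational(92, 219) ≈ 0.42009)
Add(-7, Mul(Add(Add(Mul(38, Pow(13, -1)), Mul(-33, Pow(-35, -1))), -77), w)) = Add(-7, Mul(Add(Add(Mul(38, Pow(13, -1)), Mul(-33, Pow(-35, -1))), -77), Rational(92, 219))) = Add(-7, Mul(Add(Add(Mul(38, Rational(1, 13)), Mul(-33, Rational(-1, 35))), -77), Rational(92, 219))) = Add(-7, Mul(Add(Add(Rational(38, 13), Rational(33, 35)), -77), Rational(92, 219))) = Add(-7, Mul(Add(Rational(1759, 455), -77), Rational(92, 219))) = Add(-7, Mul(Rational(-33276, 455), Rational(92, 219))) = Add(-7, Rational(-1020464, 33215)) = Rational(-1252969, 33215)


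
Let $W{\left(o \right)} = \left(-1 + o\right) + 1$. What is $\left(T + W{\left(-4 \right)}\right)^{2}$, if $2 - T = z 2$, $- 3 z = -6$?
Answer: $36$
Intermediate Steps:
$z = 2$ ($z = \left(- \frac{1}{3}\right) \left(-6\right) = 2$)
$W{\left(o \right)} = o$
$T = -2$ ($T = 2 - 2 \cdot 2 = 2 - 4 = -2$)
$\left(T + W{\left(-4 \right)}\right)^{2} = \left(-2 - 4\right)^{2} = \left(-6\right)^{2} = 36$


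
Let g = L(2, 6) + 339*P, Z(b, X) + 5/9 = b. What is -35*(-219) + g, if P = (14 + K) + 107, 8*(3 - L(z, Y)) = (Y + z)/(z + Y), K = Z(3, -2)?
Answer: 1188373/24 ≈ 49516.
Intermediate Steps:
Z(b, X) = -5/9 + b
K = 22/9 (K = -5/9 + 3 = 22/9 ≈ 2.4444)
L(z, Y) = 23/8 (L(z, Y) = 3 - (Y + z)/(8*(z + Y)) = 3 - (Y + z)/(8*(Y + z)) = 3 - ⅛*1 = 3 - ⅛ = 23/8)
P = 1111/9 (P = (14 + 22/9) + 107 = 148/9 + 107 = 1111/9 ≈ 123.44)
g = 1004413/24 (g = 23/8 + 339*(1111/9) = 23/8 + 125543/3 = 1004413/24 ≈ 41851.)
-35*(-219) + g = -35*(-219) + 1004413/24 = 7665 + 1004413/24 = 1188373/24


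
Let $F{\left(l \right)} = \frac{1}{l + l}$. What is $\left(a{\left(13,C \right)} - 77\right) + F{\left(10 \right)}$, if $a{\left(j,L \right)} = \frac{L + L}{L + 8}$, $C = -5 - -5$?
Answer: $- \frac{1539}{20} \approx -76.95$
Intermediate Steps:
$F{\left(l \right)} = \frac{1}{2 l}$
$C = 0$ ($C = -5 + 5 = 0$)
$a{\left(j,L \right)} = \frac{2 L}{8 + L}$
$\left(a{\left(13,C \right)} - 77\right) + F{\left(10 \right)} = \left(2 \cdot 0 \frac{1}{8 + 0} - 77\right) + \frac{1}{2 \cdot 10} = \left(2 \cdot 0 \cdot \frac{1}{8} - 77\right) + \frac{1}{2} \cdot \frac{1}{10} = \left(2 \cdot 0 \cdot \frac{1}{8} - 77\right) + \frac{1}{20} = \left(0 - 77\right) + \frac{1}{20} = -77 + \frac{1}{20} = - \frac{1539}{20}$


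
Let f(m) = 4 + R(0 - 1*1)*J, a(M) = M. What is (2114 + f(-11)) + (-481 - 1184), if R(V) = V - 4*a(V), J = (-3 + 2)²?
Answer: 456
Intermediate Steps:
J = 1 (J = (-1)² = 1)
R(V) = -3*V (R(V) = V - 4*V = -3*V)
f(m) = 7 (f(m) = 4 - 3*(0 - 1*1)*1 = 4 - 3*(0 - 1)*1 = 4 - 3*(-1)*1 = 4 + 3*1 = 4 + 3 = 7)
(2114 + f(-11)) + (-481 - 1184) = (2114 + 7) + (-481 - 1184) = 2121 - 1665 = 456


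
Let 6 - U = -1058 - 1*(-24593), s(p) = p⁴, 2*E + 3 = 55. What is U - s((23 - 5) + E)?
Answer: -3771625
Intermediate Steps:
E = 26 (E = -3/2 + (½)*55 = -3/2 + 55/2 = 26)
U = -23529 (U = 6 - (-1058 - 1*(-24593)) = 6 - (-1058 + 24593) = 6 - 1*23535 = 6 - 23535 = -23529)
U - s((23 - 5) + E) = -23529 - ((23 - 5) + 26)⁴ = -23529 - (18 + 26)⁴ = -23529 - 1*44⁴ = -23529 - 1*3748096 = -23529 - 3748096 = -3771625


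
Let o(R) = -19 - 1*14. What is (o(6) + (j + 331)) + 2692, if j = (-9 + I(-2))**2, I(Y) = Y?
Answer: 3111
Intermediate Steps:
o(R) = -33 (o(R) = -19 - 14 = -33)
j = 121 (j = (-9 - 2)**2 = (-11)**2 = 121)
(o(6) + (j + 331)) + 2692 = (-33 + (121 + 331)) + 2692 = (-33 + 452) + 2692 = 419 + 2692 = 3111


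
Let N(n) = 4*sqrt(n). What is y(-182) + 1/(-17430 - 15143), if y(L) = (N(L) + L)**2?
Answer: 984095475/32573 - 1456*I*sqrt(182) ≈ 30212.0 - 19643.0*I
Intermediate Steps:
y(L) = (L + 4*sqrt(L))**2 (y(L) = (4*sqrt(L) + L)**2 = (L + 4*sqrt(L))**2)
y(-182) + 1/(-17430 - 15143) = (-182 + 4*sqrt(-182))**2 + 1/(-17430 - 15143) = (-182 + 4*(I*sqrt(182)))**2 + 1/(-32573) = (-182 + 4*I*sqrt(182))**2 - 1/32573 = -1/32573 + (-182 + 4*I*sqrt(182))**2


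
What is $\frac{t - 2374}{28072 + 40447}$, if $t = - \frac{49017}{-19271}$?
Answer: $- \frac{45700337}{1320429649} \approx -0.03461$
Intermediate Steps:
$t = \frac{49017}{19271}$ ($t = \left(-49017\right) \left(- \frac{1}{19271}\right) = \frac{49017}{19271} \approx 2.5436$)
$\frac{t - 2374}{28072 + 40447} = \frac{\frac{49017}{19271} - 2374}{28072 + 40447} = - \frac{45700337}{19271 \cdot 68519} = \left(- \frac{45700337}{19271}\right) \frac{1}{68519} = - \frac{45700337}{1320429649}$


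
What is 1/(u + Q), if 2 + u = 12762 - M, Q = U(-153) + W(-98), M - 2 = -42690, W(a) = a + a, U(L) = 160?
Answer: 1/55412 ≈ 1.8047e-5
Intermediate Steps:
W(a) = 2*a
M = -42688 (M = 2 - 42690 = -42688)
Q = -36 (Q = 160 + 2*(-98) = 160 - 196 = -36)
u = 55448 (u = -2 + (12762 - 1*(-42688)) = -2 + (12762 + 42688) = -2 + 55450 = 55448)
1/(u + Q) = 1/(55448 - 36) = 1/55412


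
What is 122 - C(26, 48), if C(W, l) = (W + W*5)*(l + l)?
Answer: -14854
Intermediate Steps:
C(W, l) = 12*W*l (C(W, l) = (W + 5*W)*(2*l) = (6*W)*(2*l) = 12*W*l)
122 - C(26, 48) = 122 - 12*26*48 = 122 - 1*14976 = 122 - 14976 = -14854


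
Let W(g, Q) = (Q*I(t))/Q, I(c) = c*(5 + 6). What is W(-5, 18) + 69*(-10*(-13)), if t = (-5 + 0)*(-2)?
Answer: 9080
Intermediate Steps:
t = 10 (t = -5*(-2) = 10)
I(c) = 11*c (I(c) = c*11 = 11*c)
W(g, Q) = 110 (W(g, Q) = (Q*(11*10))/Q = (Q*110)/Q = (110*Q)/Q = 110)
W(-5, 18) + 69*(-10*(-13)) = 110 + 69*(-10*(-13)) = 110 + 69*130 = 110 + 8970 = 9080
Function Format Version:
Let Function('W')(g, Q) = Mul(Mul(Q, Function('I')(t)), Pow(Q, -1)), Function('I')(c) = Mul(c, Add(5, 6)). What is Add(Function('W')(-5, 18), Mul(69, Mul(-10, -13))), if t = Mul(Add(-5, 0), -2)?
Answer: 9080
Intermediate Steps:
t = 10 (t = Mul(-5, -2) = 10)
Function('I')(c) = Mul(11, c) (Function('I')(c) = Mul(c, 11) = Mul(11, c))
Function('W')(g, Q) = 110 (Function('W')(g, Q) = Mul(Mul(Q, Mul(11, 10)), Pow(Q, -1)) = Mul(Mul(Q, 110), Pow(Q, -1)) = Mul(Mul(110, Q), Pow(Q, -1)) = 110)
Add(Function('W')(-5, 18), Mul(69, Mul(-10, -13))) = Add(110, Mul(69, Mul(-10, -13))) = Add(110, Mul(69, 130)) = Add(110, 8970) = 9080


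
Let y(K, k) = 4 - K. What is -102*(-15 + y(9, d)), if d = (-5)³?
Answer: 2040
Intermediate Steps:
d = -125
-102*(-15 + y(9, d)) = -102*(-15 + (4 - 1*9)) = -102*(-15 + (4 - 9)) = -102*(-15 - 5) = -102*(-20) = 2040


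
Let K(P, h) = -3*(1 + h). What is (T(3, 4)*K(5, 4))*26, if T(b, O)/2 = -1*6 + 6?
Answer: 0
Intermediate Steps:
T(b, O) = 0 (T(b, O) = 2*(-1*6 + 6) = 2*(-6 + 6) = 2*0 = 0)
K(P, h) = -3 - 3*h
(T(3, 4)*K(5, 4))*26 = (0*(-3 - 3*4))*26 = (0*(-3 - 12))*26 = (0*(-15))*26 = 0*26 = 0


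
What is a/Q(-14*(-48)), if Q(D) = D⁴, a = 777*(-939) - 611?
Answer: -365107/101964054528 ≈ -3.5807e-6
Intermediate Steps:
a = -730214 (a = -729603 - 611 = -730214)
a/Q(-14*(-48)) = -730214/((-14*(-48))⁴) = -730214/(672⁴) = -730214/203928109056 = -730214*1/203928109056 = -365107/101964054528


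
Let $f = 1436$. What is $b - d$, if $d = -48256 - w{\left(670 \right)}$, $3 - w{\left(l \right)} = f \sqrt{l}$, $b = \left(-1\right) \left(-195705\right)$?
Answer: $243964 - 1436 \sqrt{670} \approx 2.0679 \cdot 10^{5}$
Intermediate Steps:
$b = 195705$
$w{\left(l \right)} = 3 - 1436 \sqrt{l}$
$d = -48259 + 1436 \sqrt{670}$ ($d = -48256 - \left(3 - 1436 \sqrt{670}\right) = -48259 + 1436 \sqrt{670} \approx -11089.0$)
$b - d = 195705 - \left(-48259 + 1436 \sqrt{670}\right) = 195705 + \left(48259 - 1436 \sqrt{670}\right) = 243964 - 1436 \sqrt{670}$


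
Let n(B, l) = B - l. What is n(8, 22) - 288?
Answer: -302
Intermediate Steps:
n(8, 22) - 288 = (8 - 1*22) - 288 = (8 - 22) - 288 = -14 - 288 = -302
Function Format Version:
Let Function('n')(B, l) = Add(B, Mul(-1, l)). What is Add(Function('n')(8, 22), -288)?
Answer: -302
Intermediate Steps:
Add(Function('n')(8, 22), -288) = Add(Add(8, Mul(-1, 22)), -288) = Add(Add(8, -22), -288) = Add(-14, -288) = -302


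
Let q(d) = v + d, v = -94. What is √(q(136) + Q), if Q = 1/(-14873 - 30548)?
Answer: √86648778701/45421 ≈ 6.4807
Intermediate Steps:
q(d) = -94 + d
Q = -1/45421 (Q = 1/(-45421) = -1/45421 ≈ -2.2016e-5)
√(q(136) + Q) = √((-94 + 136) - 1/45421) = √(42 - 1/45421) = √(1907681/45421) = √86648778701/45421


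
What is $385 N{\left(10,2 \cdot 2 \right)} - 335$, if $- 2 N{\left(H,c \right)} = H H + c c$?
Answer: $-22665$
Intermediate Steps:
$N{\left(H,c \right)} = - \frac{H^{2}}{2} - \frac{c^{2}}{2}$ ($N{\left(H,c \right)} = - \frac{H H + c c}{2} = - \frac{H^{2} + c^{2}}{2} = - \frac{H^{2}}{2} - \frac{c^{2}}{2}$)
$385 N{\left(10,2 \cdot 2 \right)} - 335 = 385 \left(- \frac{10^{2}}{2} - \frac{\left(2 \cdot 2\right)^{2}}{2}\right) - 335 = 385 \left(\left(- \frac{1}{2}\right) 100 - \frac{4^{2}}{2}\right) - 335 = 385 \left(-50 - 8\right) - 335 = 385 \left(-58\right) - 335 = -22330 - 335 = -22665$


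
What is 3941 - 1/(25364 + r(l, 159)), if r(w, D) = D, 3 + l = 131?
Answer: 100586142/25523 ≈ 3941.0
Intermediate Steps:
l = 128 (l = -3 + 131 = 128)
3941 - 1/(25364 + r(l, 159)) = 3941 - 1/(25364 + 159) = 3941 - 1/25523 = 100586142/25523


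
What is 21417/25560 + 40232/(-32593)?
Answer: -110095213/277692360 ≈ -0.39646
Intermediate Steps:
21417/25560 + 40232/(-32593) = 21417*(1/25560) + 40232*(-1/32593) = 7139/8520 - 40232/32593 = -110095213/277692360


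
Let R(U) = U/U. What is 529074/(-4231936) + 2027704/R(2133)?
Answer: 4290556512935/2115968 ≈ 2.0277e+6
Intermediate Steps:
R(U) = 1
529074/(-4231936) + 2027704/R(2133) = 529074/(-4231936) + 2027704/1 = 529074*(-1/4231936) + 2027704*1 = -264537/2115968 + 2027704 = 4290556512935/2115968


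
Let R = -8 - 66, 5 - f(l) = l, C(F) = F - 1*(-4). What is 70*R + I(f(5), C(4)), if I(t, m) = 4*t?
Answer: -5180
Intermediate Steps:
C(F) = 4 + F (C(F) = F + 4 = 4 + F)
f(l) = 5 - l
R = -74
70*R + I(f(5), C(4)) = 70*(-74) + 4*(5 - 1*5) = -5180 + 4*(5 - 5) = -5180 + 4*0 = -5180 + 0 = -5180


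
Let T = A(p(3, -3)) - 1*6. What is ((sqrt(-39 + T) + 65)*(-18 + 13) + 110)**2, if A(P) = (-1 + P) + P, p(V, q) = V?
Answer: 45225 + 4300*I*sqrt(10) ≈ 45225.0 + 13598.0*I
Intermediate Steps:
A(P) = -1 + 2*P
T = -1 (T = (-1 + 2*3) - 1*6 = (-1 + 6) - 6 = 5 - 6 = -1)
((sqrt(-39 + T) + 65)*(-18 + 13) + 110)**2 = ((sqrt(-39 - 1) + 65)*(-18 + 13) + 110)**2 = ((sqrt(-40) + 65)*(-5) + 110)**2 = ((2*I*sqrt(10) + 65)*(-5) + 110)**2 = ((65 + 2*I*sqrt(10))*(-5) + 110)**2 = ((-325 - 10*I*sqrt(10)) + 110)**2 = (-215 - 10*I*sqrt(10))**2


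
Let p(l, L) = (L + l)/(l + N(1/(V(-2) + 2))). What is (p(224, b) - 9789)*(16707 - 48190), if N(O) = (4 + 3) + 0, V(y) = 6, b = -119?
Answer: 3389900542/11 ≈ 3.0817e+8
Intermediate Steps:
N(O) = 7 (N(O) = 7 + 0 = 7)
p(l, L) = (L + l)/(7 + l) (p(l, L) = (L + l)/(l + 7) = (L + l)/(7 + l))
(p(224, b) - 9789)*(16707 - 48190) = ((-119 + 224)/(7 + 224) - 9789)*(16707 - 48190) = (105/231 - 9789)*(-31483) = ((1/231)*105 - 9789)*(-31483) = (5/11 - 9789)*(-31483) = -107674/11*(-31483) = 3389900542/11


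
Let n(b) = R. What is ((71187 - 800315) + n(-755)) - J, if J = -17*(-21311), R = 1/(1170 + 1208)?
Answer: -2595384869/2378 ≈ -1.0914e+6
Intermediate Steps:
R = 1/2378 ≈ 0.00042052
n(b) = 1/2378
J = 362287
((71187 - 800315) + n(-755)) - J = ((71187 - 800315) + 1/2378) - 1*362287 = (-729128 + 1/2378) - 362287 = -1733866383/2378 - 362287 = -2595384869/2378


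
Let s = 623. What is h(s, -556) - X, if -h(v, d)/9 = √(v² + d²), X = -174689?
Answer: 174689 - 9*√697265 ≈ 1.6717e+5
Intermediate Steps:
h(v, d) = -9*√(d² + v²) (h(v, d) = -9*√(v² + d²) = -9*√(d² + v²))
h(s, -556) - X = -9*√((-556)² + 623²) - 1*(-174689) = -9*√(309136 + 388129) + 174689 = -9*√697265 + 174689 = 174689 - 9*√697265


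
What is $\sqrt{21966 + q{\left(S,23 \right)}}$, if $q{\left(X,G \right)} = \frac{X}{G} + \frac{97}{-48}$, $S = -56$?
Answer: $\frac{\sqrt{1672942605}}{276} \approx 148.19$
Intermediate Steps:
$q{\left(X,G \right)} = - \frac{97}{48} + \frac{X}{G}$ ($q{\left(X,G \right)} = \frac{X}{G} + 97 \left(- \frac{1}{48}\right) = \frac{X}{G} - \frac{97}{48} = - \frac{97}{48} + \frac{X}{G}$)
$\sqrt{21966 + q{\left(S,23 \right)}} = \sqrt{21966 - \left(\frac{97}{48} + \frac{56}{23}\right)} = \sqrt{21966 - \frac{4919}{1104}} = \sqrt{\frac{24245545}{1104}} = \frac{\sqrt{1672942605}}{276}$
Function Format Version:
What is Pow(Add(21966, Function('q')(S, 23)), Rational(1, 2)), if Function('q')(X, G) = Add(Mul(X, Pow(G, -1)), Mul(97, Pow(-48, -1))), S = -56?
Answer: Mul(Rational(1, 276), Pow(1672942605, Rational(1, 2))) ≈ 148.19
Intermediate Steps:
Function('q')(X, G) = Add(Rational(-97, 48), Mul(X, Pow(G, -1))) (Function('q')(X, G) = Add(Mul(X, Pow(G, -1)), Mul(97, Rational(-1, 48))) = Add(Mul(X, Pow(G, -1)), Rational(-97, 48)) = Add(Rational(-97, 48), Mul(X, Pow(G, -1))))
Pow(Add(21966, Function('q')(S, 23)), Rational(1, 2)) = Pow(Add(21966, Add(Rational(-97, 48), Mul(-56, Pow(23, -1)))), Rational(1, 2)) = Pow(Add(21966, Add(Rational(-97, 48), Mul(-56, Rational(1, 23)))), Rational(1, 2)) = Pow(Add(21966, Add(Rational(-97, 48), Rational(-56, 23))), Rational(1, 2)) = Pow(Add(21966, Rational(-4919, 1104)), Rational(1, 2)) = Pow(Rational(24245545, 1104), Rational(1, 2)) = Mul(Rational(1, 276), Pow(1672942605, Rational(1, 2)))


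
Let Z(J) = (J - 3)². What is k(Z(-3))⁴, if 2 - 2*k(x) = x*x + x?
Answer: 195562950625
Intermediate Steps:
Z(J) = (-3 + J)²
k(x) = 1 - x/2 - x²/2 (k(x) = 1 - (x*x + x)/2 = 1 - (x² + x)/2 = 1 - (x + x²)/2 = 1 + (-x/2 - x²/2) = 1 - x/2 - x²/2)
k(Z(-3))⁴ = (1 - (-3 - 3)²/2 - (-3 - 3)⁴/2)⁴ = (1 - ½*(-6)² - ((-6)²)²/2)⁴ = (1 - ½*36 - ½*36²)⁴ = (1 - 18 - ½*1296)⁴ = (1 - 18 - 648)⁴ = (-665)⁴ = 195562950625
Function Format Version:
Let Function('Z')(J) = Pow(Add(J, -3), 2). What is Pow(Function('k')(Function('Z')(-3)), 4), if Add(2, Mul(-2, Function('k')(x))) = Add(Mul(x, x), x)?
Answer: 195562950625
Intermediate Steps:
Function('Z')(J) = Pow(Add(-3, J), 2)
Function('k')(x) = Add(1, Mul(Rational(-1, 2), x), Mul(Rational(-1, 2), Pow(x, 2))) (Function('k')(x) = Add(1, Mul(Rational(-1, 2), Add(Mul(x, x), x))) = Add(1, Mul(Rational(-1, 2), Add(Pow(x, 2), x))) = Add(1, Mul(Rational(-1, 2), Add(x, Pow(x, 2)))) = Add(1, Add(Mul(Rational(-1, 2), x), Mul(Rational(-1, 2), Pow(x, 2)))) = Add(1, Mul(Rational(-1, 2), x), Mul(Rational(-1, 2), Pow(x, 2))))
Pow(Function('k')(Function('Z')(-3)), 4) = Pow(Add(1, Mul(Rational(-1, 2), Pow(Add(-3, -3), 2)), Mul(Rational(-1, 2), Pow(Pow(Add(-3, -3), 2), 2))), 4) = Pow(Add(1, Mul(Rational(-1, 2), Pow(-6, 2)), Mul(Rational(-1, 2), Pow(Pow(-6, 2), 2))), 4) = Pow(Add(1, Mul(Rational(-1, 2), 36), Mul(Rational(-1, 2), Pow(36, 2))), 4) = Pow(Add(1, -18, Mul(Rational(-1, 2), 1296)), 4) = Pow(Add(1, -18, -648), 4) = Pow(-665, 4) = 195562950625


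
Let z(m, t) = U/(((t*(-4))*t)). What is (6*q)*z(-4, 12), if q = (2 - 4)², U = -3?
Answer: ⅛ ≈ 0.12500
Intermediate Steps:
z(m, t) = 3/(4*t²) (z(m, t) = -3*(-1/(4*t²)) = -(-3)/(4*t²) = 3/(4*t²))
q = 4 (q = (-2)² = 4)
(6*q)*z(-4, 12) = (6*4)*((¾)/12²) = 24*((¾)*(1/144)) = 24*(1/192) = ⅛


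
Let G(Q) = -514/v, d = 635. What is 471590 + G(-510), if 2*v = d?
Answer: 299458622/635 ≈ 4.7159e+5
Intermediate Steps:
v = 635/2 (v = (½)*635 = 635/2 ≈ 317.50)
G(Q) = -1028/635 (G(Q) = -514/635/2 = -514*2/635 = -1028/635)
471590 + G(-510) = 471590 - 1028/635 = 299458622/635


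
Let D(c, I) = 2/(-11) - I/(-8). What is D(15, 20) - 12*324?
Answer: -85485/22 ≈ -3885.7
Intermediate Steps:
D(c, I) = -2/11 + I/8 (D(c, I) = 2*(-1/11) - I*(-⅛) = -2/11 + I/8)
D(15, 20) - 12*324 = (-2/11 + (⅛)*20) - 12*324 = (-2/11 + 5/2) - 3888 = 51/22 - 3888 = -85485/22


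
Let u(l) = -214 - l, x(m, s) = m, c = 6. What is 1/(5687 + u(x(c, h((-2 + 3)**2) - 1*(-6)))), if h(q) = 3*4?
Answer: 1/5467 ≈ 0.00018292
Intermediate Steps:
h(q) = 12
1/(5687 + u(x(c, h((-2 + 3)**2) - 1*(-6)))) = 1/(5687 + (-214 - 1*6)) = 1/(5687 + (-214 - 6)) = 1/(5687 - 220) = 1/5467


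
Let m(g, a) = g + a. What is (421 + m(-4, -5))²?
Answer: 169744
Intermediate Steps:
m(g, a) = a + g
(421 + m(-4, -5))² = (421 + (-5 - 4))² = (421 - 9)² = 412² = 169744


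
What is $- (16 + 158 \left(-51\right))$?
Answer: $8042$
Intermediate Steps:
$- (16 + 158 \left(-51\right)) = - (16 - 8058) = \left(-1\right) \left(-8042\right) = 8042$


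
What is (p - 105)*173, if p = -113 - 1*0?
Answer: -37714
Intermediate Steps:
p = -113 (p = -113 + 0 = -113)
(p - 105)*173 = (-113 - 105)*173 = -218*173 = -37714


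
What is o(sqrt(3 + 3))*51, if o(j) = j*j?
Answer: 306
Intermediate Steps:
o(j) = j**2
o(sqrt(3 + 3))*51 = (sqrt(3 + 3))**2*51 = (sqrt(6))**2*51 = 6*51 = 306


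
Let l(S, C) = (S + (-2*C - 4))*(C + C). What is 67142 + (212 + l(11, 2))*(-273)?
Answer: 5990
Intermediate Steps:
l(S, C) = 2*C*(-4 + S - 2*C) (l(S, C) = (S + (-4 - 2*C))*(2*C) = (-4 + S - 2*C)*(2*C) = 2*C*(-4 + S - 2*C))
67142 + (212 + l(11, 2))*(-273) = 67142 + (212 + 2*2*(-4 + 11 - 2*2))*(-273) = 67142 + (212 + 2*2*(-4 + 11 - 4))*(-273) = 67142 + (212 + 2*2*3)*(-273) = 67142 + (212 + 12)*(-273) = 67142 + 224*(-273) = 67142 - 61152 = 5990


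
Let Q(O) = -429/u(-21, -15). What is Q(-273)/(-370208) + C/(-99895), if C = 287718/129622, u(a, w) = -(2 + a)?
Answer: 1765575187737/45539879173577440 ≈ 3.8770e-5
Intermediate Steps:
u(a, w) = -2 - a
Q(O) = -429/19 (Q(O) = -429/(-2 - 1*(-21)) = -429/(-2 + 21) = -429/19)
C = 143859/64811 (C = 287718*(1/129622) = 143859/64811 ≈ 2.2197)
Q(-273)/(-370208) + C/(-99895) = -429/19/(-370208) + (143859/64811)/(-99895) = -429/19*(-1/370208) + (143859/64811)*(-1/99895) = 429/7033952 - 143859/6474294845 = 1765575187737/45539879173577440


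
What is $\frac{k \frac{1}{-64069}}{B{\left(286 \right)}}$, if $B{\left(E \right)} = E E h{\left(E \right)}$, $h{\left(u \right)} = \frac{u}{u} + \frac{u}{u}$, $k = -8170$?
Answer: $\frac{4085}{5240587924} \approx 7.7949 \cdot 10^{-7}$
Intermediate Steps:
$h{\left(u \right)} = 2$ ($h{\left(u \right)} = 1 + 1 = 2$)
$B{\left(E \right)} = 2 E^{2}$ ($B{\left(E \right)} = E E 2 = E^{2} \cdot 2 = 2 E^{2}$)
$\frac{k \frac{1}{-64069}}{B{\left(286 \right)}} = \frac{\left(-8170\right) \frac{1}{-64069}}{2 \cdot 286^{2}} = \frac{\left(-8170\right) \left(- \frac{1}{64069}\right)}{2 \cdot 81796} = \frac{8170}{64069 \cdot 163592} = \frac{8170}{64069} \cdot \frac{1}{163592} = \frac{4085}{5240587924}$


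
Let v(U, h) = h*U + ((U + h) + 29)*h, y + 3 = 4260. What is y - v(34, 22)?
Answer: 1639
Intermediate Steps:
y = 4257 (y = -3 + 4260 = 4257)
v(U, h) = U*h + h*(29 + U + h) (v(U, h) = U*h + (29 + U + h)*h = U*h + h*(29 + U + h))
y - v(34, 22) = 4257 - 22*(29 + 22 + 2*34) = 4257 - 22*(29 + 22 + 68) = 4257 - 22*119 = 4257 - 1*2618 = 4257 - 2618 = 1639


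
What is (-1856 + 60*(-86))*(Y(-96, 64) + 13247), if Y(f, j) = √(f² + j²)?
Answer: -92940952 - 224512*√13 ≈ -9.3750e+7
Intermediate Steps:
(-1856 + 60*(-86))*(Y(-96, 64) + 13247) = (-1856 + 60*(-86))*(√((-96)² + 64²) + 13247) = (-1856 - 5160)*(√(9216 + 4096) + 13247) = -7016*(√13312 + 13247) = -7016*(32*√13 + 13247) = -7016*(13247 + 32*√13) = -92940952 - 224512*√13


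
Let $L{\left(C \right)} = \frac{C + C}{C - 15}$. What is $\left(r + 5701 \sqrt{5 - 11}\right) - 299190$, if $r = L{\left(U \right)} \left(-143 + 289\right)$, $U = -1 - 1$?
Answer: $- \frac{5085646}{17} + 5701 i \sqrt{6} \approx -2.9916 \cdot 10^{5} + 13965.0 i$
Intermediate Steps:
$U = -2$ ($U = -1 - 1 = -2$)
$L{\left(C \right)} = \frac{2 C}{-15 + C}$
$r = \frac{584}{17}$ ($r = 2 \left(-2\right) \frac{1}{-15 - 2} \left(-143 + 289\right) = 2 \left(-2\right) \frac{1}{-17} \cdot 146 = 2 \left(-2\right) \left(- \frac{1}{17}\right) 146 = \frac{4}{17} \cdot 146 = \frac{584}{17} \approx 34.353$)
$\left(r + 5701 \sqrt{5 - 11}\right) - 299190 = \left(\frac{584}{17} + 5701 \sqrt{5 - 11}\right) - 299190 = \left(\frac{584}{17} + 5701 \sqrt{-6}\right) - 299190 = \left(\frac{584}{17} + 5701 i \sqrt{6}\right) - 299190 = - \frac{5085646}{17} + 5701 i \sqrt{6}$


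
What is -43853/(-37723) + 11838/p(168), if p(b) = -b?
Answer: -10457085/150892 ≈ -69.302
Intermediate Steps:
-43853/(-37723) + 11838/p(168) = -43853/(-37723) + 11838/((-1*168)) = -43853*(-1/37723) + 11838/(-168) = 43853/37723 + 11838*(-1/168) = 43853/37723 - 1973/28 = -10457085/150892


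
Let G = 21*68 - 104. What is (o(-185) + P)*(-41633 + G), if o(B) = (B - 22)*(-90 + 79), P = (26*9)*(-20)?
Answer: 96862527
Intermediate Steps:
G = 1324 (G = 1428 - 104 = 1324)
P = -4680 (P = 234*(-20) = -4680)
o(B) = 242 - 11*B (o(B) = (-22 + B)*(-11) = 242 - 11*B)
(o(-185) + P)*(-41633 + G) = ((242 - 11*(-185)) - 4680)*(-41633 + 1324) = ((242 + 2035) - 4680)*(-40309) = (2277 - 4680)*(-40309) = -2403*(-40309) = 96862527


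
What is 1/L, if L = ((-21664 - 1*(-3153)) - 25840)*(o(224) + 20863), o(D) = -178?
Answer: -1/917400435 ≈ -1.0900e-9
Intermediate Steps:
L = -917400435 (L = ((-21664 - 1*(-3153)) - 25840)*(-178 + 20863) = ((-21664 + 3153) - 25840)*20685 = (-18511 - 25840)*20685 = -44351*20685 = -917400435)
1/L = 1/(-917400435) = -1/917400435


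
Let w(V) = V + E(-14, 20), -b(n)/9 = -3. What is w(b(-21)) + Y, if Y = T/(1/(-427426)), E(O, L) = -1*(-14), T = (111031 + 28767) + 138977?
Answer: -119155683109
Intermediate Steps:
b(n) = 27 (b(n) = -9*(-3) = 27)
T = 278775 (T = 139798 + 138977 = 278775)
E(O, L) = 14
w(V) = 14 + V (w(V) = V + 14 = 14 + V)
Y = -119155683150 (Y = 278775/(1/(-427426)) = 278775/(-1/427426) = 278775*(-427426) = -119155683150)
w(b(-21)) + Y = (14 + 27) - 119155683150 = 41 - 119155683150 = -119155683109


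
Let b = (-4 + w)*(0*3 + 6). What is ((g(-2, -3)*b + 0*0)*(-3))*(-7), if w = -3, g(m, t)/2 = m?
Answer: 3528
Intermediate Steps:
g(m, t) = 2*m
b = -42 (b = (-4 - 3)*(0*3 + 6) = -7*(0 + 6) = -7*6 = -42)
((g(-2, -3)*b + 0*0)*(-3))*(-7) = (((2*(-2))*(-42) + 0*0)*(-3))*(-7) = ((-4*(-42) + 0)*(-3))*(-7) = ((168 + 0)*(-3))*(-7) = (168*(-3))*(-7) = -504*(-7) = 3528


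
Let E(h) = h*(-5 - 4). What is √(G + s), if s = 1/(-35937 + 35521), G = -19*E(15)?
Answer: √27743014/104 ≈ 50.646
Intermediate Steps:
E(h) = -9*h (E(h) = h*(-9) = -9*h)
G = 2565 (G = -(-171)*15 = -19*(-135) = 2565)
s = -1/416 (s = 1/(-416) = -1/416 ≈ -0.0024038)
√(G + s) = √(2565 - 1/416) = √(1067039/416) = √27743014/104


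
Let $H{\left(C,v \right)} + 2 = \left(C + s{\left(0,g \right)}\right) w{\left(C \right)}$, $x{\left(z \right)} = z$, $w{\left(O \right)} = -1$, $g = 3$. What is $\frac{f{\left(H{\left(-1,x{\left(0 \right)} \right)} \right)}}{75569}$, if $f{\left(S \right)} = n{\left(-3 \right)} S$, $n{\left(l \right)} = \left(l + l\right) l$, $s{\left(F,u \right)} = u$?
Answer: $- \frac{72}{75569} \approx -0.00095277$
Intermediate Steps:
$n{\left(l \right)} = 2 l^{2}$ ($n{\left(l \right)} = 2 l l = 2 l^{2}$)
$H{\left(C,v \right)} = -5 - C$ ($H{\left(C,v \right)} = -2 + \left(C + 3\right) \left(-1\right) = -2 + \left(3 + C\right) \left(-1\right) = -2 - \left(3 + C\right) = -5 - C$)
$f{\left(S \right)} = 18 S$ ($f{\left(S \right)} = 2 \left(-3\right)^{2} S = 2 \cdot 9 S = 18 S$)
$\frac{f{\left(H{\left(-1,x{\left(0 \right)} \right)} \right)}}{75569} = \frac{18 \left(-5 - -1\right)}{75569} = 18 \left(-5 + 1\right) \frac{1}{75569} = 18 \left(-4\right) \frac{1}{75569} = \left(-72\right) \frac{1}{75569} = - \frac{72}{75569}$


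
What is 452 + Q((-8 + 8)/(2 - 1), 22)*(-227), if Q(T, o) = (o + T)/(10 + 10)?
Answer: 2023/10 ≈ 202.30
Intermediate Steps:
Q(T, o) = T/20 + o/20 (Q(T, o) = (T + o)/20 = (T + o)*(1/20) = T/20 + o/20)
452 + Q((-8 + 8)/(2 - 1), 22)*(-227) = 452 + (((-8 + 8)/(2 - 1))/20 + (1/20)*22)*(-227) = 452 + ((0/1)/20 + 11/10)*(-227) = 452 + ((0*1)/20 + 11/10)*(-227) = 452 + ((1/20)*0 + 11/10)*(-227) = 452 + (0 + 11/10)*(-227) = 452 + (11/10)*(-227) = 452 - 2497/10 = 2023/10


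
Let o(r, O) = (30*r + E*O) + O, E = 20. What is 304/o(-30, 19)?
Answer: -304/501 ≈ -0.60679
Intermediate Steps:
o(r, O) = 21*O + 30*r (o(r, O) = (30*r + 20*O) + O = (20*O + 30*r) + O = 21*O + 30*r)
304/o(-30, 19) = 304/(21*19 + 30*(-30)) = 304/(399 - 900) = 304/(-501) = 304*(-1/501) = -304/501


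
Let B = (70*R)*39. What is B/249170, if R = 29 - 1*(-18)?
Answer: 12831/24917 ≈ 0.51495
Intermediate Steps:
R = 47 (R = 29 + 18 = 47)
B = 128310 (B = (70*47)*39 = 3290*39 = 128310)
B/249170 = 128310/249170 = 128310*(1/249170) = 12831/24917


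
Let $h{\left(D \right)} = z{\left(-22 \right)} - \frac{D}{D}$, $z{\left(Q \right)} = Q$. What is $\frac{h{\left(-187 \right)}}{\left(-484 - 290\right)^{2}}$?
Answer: $- \frac{23}{599076} \approx -3.8392 \cdot 10^{-5}$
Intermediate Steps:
$h{\left(D \right)} = -23$ ($h{\left(D \right)} = -22 - \frac{D}{D} = -22 - 1 = -23$)
$\frac{h{\left(-187 \right)}}{\left(-484 - 290\right)^{2}} = - \frac{23}{\left(-484 - 290\right)^{2}} = - \frac{23}{\left(-774\right)^{2}} = - \frac{23}{599076}$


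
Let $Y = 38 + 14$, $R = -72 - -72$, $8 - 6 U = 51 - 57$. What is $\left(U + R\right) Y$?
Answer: $\frac{364}{3} \approx 121.33$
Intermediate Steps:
$U = \frac{7}{3}$ ($U = \frac{4}{3} - \frac{51 - 57}{6} = \frac{4}{3} - -1 = \frac{4}{3} + 1 = \frac{7}{3} \approx 2.3333$)
$R = 0$ ($R = -72 + 72 = 0$)
$Y = 52$
$\left(U + R\right) Y = \left(\frac{7}{3} + 0\right) 52 = \frac{7}{3} \cdot 52 = \frac{364}{3}$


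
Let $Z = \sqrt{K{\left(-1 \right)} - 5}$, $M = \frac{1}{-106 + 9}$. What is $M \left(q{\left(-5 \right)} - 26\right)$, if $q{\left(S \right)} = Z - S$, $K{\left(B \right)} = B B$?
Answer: $\frac{21}{97} - \frac{2 i}{97} \approx 0.21649 - 0.020619 i$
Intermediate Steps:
$M = - \frac{1}{97}$ ($M = \frac{1}{-97} = - \frac{1}{97} \approx -0.010309$)
$K{\left(B \right)} = B^{2}$
$Z = 2 i$ ($Z = \sqrt{\left(-1\right)^{2} - 5} = \sqrt{1 - 5} = \sqrt{-4} = 2 i \approx 2.0 i$)
$q{\left(S \right)} = - S + 2 i$ ($q{\left(S \right)} = 2 i - S = - S + 2 i$)
$M \left(q{\left(-5 \right)} - 26\right) = - \frac{\left(\left(-1\right) \left(-5\right) + 2 i\right) - 26}{97} = - \frac{\left(5 + 2 i\right) - 26}{97} = - \frac{-21 + 2 i}{97} = \frac{21}{97} - \frac{2 i}{97}$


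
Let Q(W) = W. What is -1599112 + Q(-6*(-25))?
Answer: -1598962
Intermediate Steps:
-1599112 + Q(-6*(-25)) = -1599112 - 6*(-25) = -1599112 + 150 = -1598962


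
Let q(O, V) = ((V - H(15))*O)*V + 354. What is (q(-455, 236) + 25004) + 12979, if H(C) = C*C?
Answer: -1142843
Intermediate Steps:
H(C) = C²
q(O, V) = 354 + O*V*(-225 + V) (q(O, V) = ((V - 1*15²)*O)*V + 354 = ((V - 1*225)*O)*V + 354 = ((V - 225)*O)*V + 354 = ((-225 + V)*O)*V + 354 = (O*(-225 + V))*V + 354 = O*V*(-225 + V) + 354 = 354 + O*V*(-225 + V))
(q(-455, 236) + 25004) + 12979 = ((354 - 455*236² - 225*(-455)*236) + 25004) + 12979 = ((354 - 455*55696 + 24160500) + 25004) + 12979 = ((354 - 25341680 + 24160500) + 25004) + 12979 = (-1180826 + 25004) + 12979 = -1155822 + 12979 = -1142843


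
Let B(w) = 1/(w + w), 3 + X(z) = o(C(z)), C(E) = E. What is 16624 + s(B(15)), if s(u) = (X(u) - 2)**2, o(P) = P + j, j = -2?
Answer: 15005281/900 ≈ 16673.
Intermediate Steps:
o(P) = -2 + P (o(P) = P - 2 = -2 + P)
X(z) = -5 + z (X(z) = -3 + (-2 + z) = -5 + z)
B(w) = 1/(2*w)
s(u) = (-7 + u)**2 (s(u) = ((-5 + u) - 2)**2 = (-7 + u)**2)
16624 + s(B(15)) = 16624 + (-7 + (1/2)/15)**2 = 16624 + (-7 + (1/2)*(1/15))**2 = 16624 + (-7 + 1/30)**2 = 16624 + (-209/30)**2 = 16624 + 43681/900 = 15005281/900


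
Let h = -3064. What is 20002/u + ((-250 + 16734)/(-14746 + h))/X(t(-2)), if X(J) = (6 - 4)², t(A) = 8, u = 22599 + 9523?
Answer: 8610033/22003570 ≈ 0.39130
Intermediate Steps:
u = 32122
X(J) = 4 (X(J) = 2² = 4)
20002/u + ((-250 + 16734)/(-14746 + h))/X(t(-2)) = 20002/32122 + ((-250 + 16734)/(-14746 - 3064))/4 = 20002*(1/32122) + (16484/(-17810))*(¼) = 10001/16061 + (16484*(-1/17810))*(¼) = 10001/16061 - 634/685*¼ = 10001/16061 - 317/1370 = 8610033/22003570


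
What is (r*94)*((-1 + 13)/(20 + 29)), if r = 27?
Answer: 30456/49 ≈ 621.55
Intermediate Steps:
(r*94)*((-1 + 13)/(20 + 29)) = (27*94)*((-1 + 13)/(20 + 29)) = 2538*(12/49) = 30456/49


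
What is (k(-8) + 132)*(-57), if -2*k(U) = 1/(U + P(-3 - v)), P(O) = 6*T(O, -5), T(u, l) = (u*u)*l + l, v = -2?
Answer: -1023321/136 ≈ -7524.4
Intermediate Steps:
T(u, l) = l + l*u² (T(u, l) = u²*l + l = l*u² + l = l + l*u²)
P(O) = -30 - 30*O² (P(O) = 6*(-5*(1 + O²)) = 6*(-5 - 5*O²) = -30 - 30*O²)
k(U) = -1/(2*(-60 + U)) (k(U) = -1/(2*(U + (-30 - 30*(-3 - 1*(-2))²))) = -1/(2*(U + (-30 - 30*(-3 + 2)²))) = -1/(2*(U + (-30 - 30*(-1)²))) = -1/(2*(U + (-30 - 30*1))) = -1/(2*(U + (-30 - 30))) = -1/(2*(U - 60)) = -1/(2*(-60 + U)))
(k(-8) + 132)*(-57) = (-1/(-120 + 2*(-8)) + 132)*(-57) = (-1/(-120 - 16) + 132)*(-57) = (-1/(-136) + 132)*(-57) = (-1*(-1/136) + 132)*(-57) = (1/136 + 132)*(-57) = (17953/136)*(-57) = -1023321/136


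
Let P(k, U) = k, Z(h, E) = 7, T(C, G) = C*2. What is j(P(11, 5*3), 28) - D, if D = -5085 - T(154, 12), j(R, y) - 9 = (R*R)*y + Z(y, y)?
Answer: 8797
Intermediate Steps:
T(C, G) = 2*C
j(R, y) = 16 + y*R² (j(R, y) = 9 + ((R*R)*y + 7) = 9 + (R²*y + 7) = 9 + (y*R² + 7) = 9 + (7 + y*R²) = 16 + y*R²)
D = -5393 (D = -5085 - 2*154 = -5085 - 1*308 = -5085 - 308 = -5393)
j(P(11, 5*3), 28) - D = (16 + 28*11²) - 1*(-5393) = (16 + 28*121) + 5393 = (16 + 3388) + 5393 = 3404 + 5393 = 8797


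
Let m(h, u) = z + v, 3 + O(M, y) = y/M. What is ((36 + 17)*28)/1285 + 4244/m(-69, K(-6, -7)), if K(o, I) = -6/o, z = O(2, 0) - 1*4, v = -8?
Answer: -1086256/3855 ≈ -281.78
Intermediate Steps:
O(M, y) = -3 + y/M
z = -7 (z = (-3 + 0/2) - 1*4 = (-3 + 0*(½)) - 4 = (-3 + 0) - 4 = -3 - 4 = -7)
m(h, u) = -15 (m(h, u) = -7 - 8 = -15)
((36 + 17)*28)/1285 + 4244/m(-69, K(-6, -7)) = ((36 + 17)*28)/1285 + 4244/(-15) = (53*28)*(1/1285) + 4244*(-1/15) = 1484*(1/1285) - 4244/15 = 1484/1285 - 4244/15 = -1086256/3855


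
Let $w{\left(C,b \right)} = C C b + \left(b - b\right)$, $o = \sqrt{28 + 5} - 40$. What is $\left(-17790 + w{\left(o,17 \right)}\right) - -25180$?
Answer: $35151 - 1360 \sqrt{33} \approx 27338.0$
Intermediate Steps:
$o = -40 + \sqrt{33}$ ($o = \sqrt{33} - 40 = -40 + \sqrt{33} \approx -34.255$)
$w{\left(C,b \right)} = b C^{2}$ ($w{\left(C,b \right)} = C^{2} b + 0 = b C^{2} + 0 = b C^{2}$)
$\left(-17790 + w{\left(o,17 \right)}\right) - -25180 = \left(-17790 + 17 \left(-40 + \sqrt{33}\right)^{2}\right) - -25180 = \left(-17790 + 17 \left(-40 + \sqrt{33}\right)^{2}\right) + 25180 = 7390 + 17 \left(-40 + \sqrt{33}\right)^{2}$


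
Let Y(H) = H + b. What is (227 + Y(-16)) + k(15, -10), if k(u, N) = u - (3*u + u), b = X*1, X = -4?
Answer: 162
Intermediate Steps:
b = -4 (b = -4*1 = -4)
Y(H) = -4 + H (Y(H) = H - 4 = -4 + H)
k(u, N) = -3*u (k(u, N) = u - 4*u = -3*u)
(227 + Y(-16)) + k(15, -10) = (227 + (-4 - 16)) - 3*15 = (227 - 20) - 45 = 207 - 45 = 162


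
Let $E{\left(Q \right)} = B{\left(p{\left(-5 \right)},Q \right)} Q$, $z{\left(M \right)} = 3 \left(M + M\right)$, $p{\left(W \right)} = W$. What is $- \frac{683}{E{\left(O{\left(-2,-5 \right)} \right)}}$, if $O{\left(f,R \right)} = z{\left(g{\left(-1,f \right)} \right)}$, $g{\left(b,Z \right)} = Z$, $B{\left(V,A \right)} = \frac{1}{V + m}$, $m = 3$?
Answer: $- \frac{683}{6} \approx -113.83$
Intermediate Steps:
$B{\left(V,A \right)} = \frac{1}{3 + V}$ ($B{\left(V,A \right)} = \frac{1}{V + 3} = \frac{1}{3 + V}$)
$z{\left(M \right)} = 6 M$ ($z{\left(M \right)} = 3 \cdot 2 M = 6 M$)
$O{\left(f,R \right)} = 6 f$
$E{\left(Q \right)} = - \frac{Q}{2}$ ($E{\left(Q \right)} = \frac{Q}{3 - 5} = \frac{Q}{-2} = - \frac{Q}{2}$)
$- \frac{683}{E{\left(O{\left(-2,-5 \right)} \right)}} = - \frac{683}{\left(- \frac{1}{2}\right) 6 \left(-2\right)} = - \frac{683}{\left(- \frac{1}{2}\right) \left(-12\right)} = - \frac{683}{6}$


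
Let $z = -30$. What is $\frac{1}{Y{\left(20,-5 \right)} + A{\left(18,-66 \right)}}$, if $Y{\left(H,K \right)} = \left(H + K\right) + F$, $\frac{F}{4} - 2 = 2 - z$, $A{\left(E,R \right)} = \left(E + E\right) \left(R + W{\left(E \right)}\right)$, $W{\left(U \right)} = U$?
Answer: $- \frac{1}{1577} \approx -0.00063412$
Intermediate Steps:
$A{\left(E,R \right)} = 2 E \left(E + R\right)$ ($A{\left(E,R \right)} = \left(E + E\right) \left(R + E\right) = 2 E \left(E + R\right)$)
$F = 136$ ($F = 8 + 4 \left(2 - -30\right) = 8 + 4 \left(2 + 30\right) = 8 + 4 \cdot 32 = 8 + 128 = 136$)
$Y{\left(H,K \right)} = 136 + H + K$ ($Y{\left(H,K \right)} = \left(H + K\right) + 136 = 136 + H + K$)
$\frac{1}{Y{\left(20,-5 \right)} + A{\left(18,-66 \right)}} = \frac{1}{\left(136 + 20 - 5\right) + 2 \cdot 18 \left(18 - 66\right)} = \frac{1}{151 + 2 \cdot 18 \left(-48\right)} = \frac{1}{151 - 1728} = \frac{1}{-1577} = - \frac{1}{1577}$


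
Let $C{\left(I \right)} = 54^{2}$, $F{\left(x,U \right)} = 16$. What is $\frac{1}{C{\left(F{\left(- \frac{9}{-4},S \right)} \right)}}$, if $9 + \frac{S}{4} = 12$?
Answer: $\frac{1}{2916} \approx 0.00034294$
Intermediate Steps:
$S = 12$ ($S = -36 + 4 \cdot 12 = -36 + 48 = 12$)
$C{\left(I \right)} = 2916$
$\frac{1}{C{\left(F{\left(- \frac{9}{-4},S \right)} \right)}} = \frac{1}{2916}$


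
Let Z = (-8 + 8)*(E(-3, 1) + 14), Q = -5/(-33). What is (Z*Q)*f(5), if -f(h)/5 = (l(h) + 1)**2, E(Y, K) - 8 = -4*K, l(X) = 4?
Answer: 0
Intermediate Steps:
E(Y, K) = 8 - 4*K
f(h) = -125 (f(h) = -5*(4 + 1)**2 = -5*5**2 = -5*25 = -125)
Q = 5/33 (Q = -5*(-1/33) = 5/33 ≈ 0.15152)
Z = 0 (Z = (-8 + 8)*((8 - 4*1) + 14) = 0*((8 - 4) + 14) = 0*(4 + 14) = 0*18 = 0)
(Z*Q)*f(5) = (0*(5/33))*(-125) = 0*(-125) = 0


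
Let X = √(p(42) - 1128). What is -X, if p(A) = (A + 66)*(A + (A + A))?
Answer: -8*√195 ≈ -111.71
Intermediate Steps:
p(A) = 3*A*(66 + A) (p(A) = (66 + A)*(A + 2*A) = (66 + A)*(3*A) = 3*A*(66 + A))
X = 8*√195 (X = √(3*42*(66 + 42) - 1128) = √(3*42*108 - 1128) = √(13608 - 1128) = √12480 = 8*√195 ≈ 111.71)
-X = -8*√195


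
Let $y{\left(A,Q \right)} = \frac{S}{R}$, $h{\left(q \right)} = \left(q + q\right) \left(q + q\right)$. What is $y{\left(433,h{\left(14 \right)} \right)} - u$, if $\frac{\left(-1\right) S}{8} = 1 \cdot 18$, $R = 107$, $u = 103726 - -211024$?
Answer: $- \frac{33678394}{107} \approx -3.1475 \cdot 10^{5}$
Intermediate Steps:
$u = 314750$ ($u = 103726 + 211024 = 314750$)
$S = -144$ ($S = - 8 \cdot 1 \cdot 18 = \left(-8\right) 18 = -144$)
$h{\left(q \right)} = 4 q^{2}$ ($h{\left(q \right)} = 2 q 2 q = 4 q^{2}$)
$y{\left(A,Q \right)} = - \frac{144}{107}$
$y{\left(433,h{\left(14 \right)} \right)} - u = - \frac{144}{107} - 314750 = - \frac{33678394}{107}$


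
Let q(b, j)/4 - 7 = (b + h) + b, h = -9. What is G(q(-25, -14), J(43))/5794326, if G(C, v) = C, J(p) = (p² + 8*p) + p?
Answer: -104/2897163 ≈ -3.5897e-5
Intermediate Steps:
q(b, j) = -8 + 8*b (q(b, j) = 28 + 4*((b - 9) + b) = 28 + 4*((-9 + b) + b) = 28 + 4*(-9 + 2*b) = 28 + (-36 + 8*b) = -8 + 8*b)
J(p) = p² + 9*p
G(q(-25, -14), J(43))/5794326 = (-8 + 8*(-25))/5794326 = (-8 - 200)*(1/5794326) = -208*1/5794326 = -104/2897163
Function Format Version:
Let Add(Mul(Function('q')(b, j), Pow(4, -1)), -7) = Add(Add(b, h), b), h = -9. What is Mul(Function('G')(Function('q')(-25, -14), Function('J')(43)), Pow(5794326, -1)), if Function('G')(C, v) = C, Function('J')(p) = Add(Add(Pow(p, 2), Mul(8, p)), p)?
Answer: Rational(-104, 2897163) ≈ -3.5897e-5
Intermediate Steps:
Function('q')(b, j) = Add(-8, Mul(8, b)) (Function('q')(b, j) = Add(28, Mul(4, Add(Add(b, -9), b))) = Add(28, Mul(4, Add(Add(-9, b), b))) = Add(28, Mul(4, Add(-9, Mul(2, b)))) = Add(28, Add(-36, Mul(8, b))) = Add(-8, Mul(8, b)))
Function('J')(p) = Add(Pow(p, 2), Mul(9, p))
Mul(Function('G')(Function('q')(-25, -14), Function('J')(43)), Pow(5794326, -1)) = Mul(Add(-8, Mul(8, -25)), Pow(5794326, -1)) = Mul(Add(-8, -200), Rational(1, 5794326)) = Mul(-208, Rational(1, 5794326)) = Rational(-104, 2897163)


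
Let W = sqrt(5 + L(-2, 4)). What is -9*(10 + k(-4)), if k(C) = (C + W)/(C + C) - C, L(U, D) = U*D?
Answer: -261/2 + 9*I*sqrt(3)/8 ≈ -130.5 + 1.9486*I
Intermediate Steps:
L(U, D) = D*U
W = I*sqrt(3) (W = sqrt(5 + 4*(-2)) = sqrt(5 - 8) = sqrt(-3) = I*sqrt(3) ≈ 1.732*I)
k(C) = -C + (C + I*sqrt(3))/(2*C) (k(C) = (C + I*sqrt(3))/(C + C) - C = (C + I*sqrt(3))/((2*C)) - C = (C + I*sqrt(3))*(1/(2*C)) - C = (C + I*sqrt(3))/(2*C) - C = -C + (C + I*sqrt(3))/(2*C))
-9*(10 + k(-4)) = -9*(10 + (1/2 - 1*(-4) + (1/2)*I*sqrt(3)/(-4))) = -9*(10 + (1/2 + 4 + (1/2)*I*sqrt(3)*(-1/4))) = -9*(10 + (1/2 + 4 - I*sqrt(3)/8)) = -9*(10 + (9/2 - I*sqrt(3)/8)) = -9*(29/2 - I*sqrt(3)/8) = -261/2 + 9*I*sqrt(3)/8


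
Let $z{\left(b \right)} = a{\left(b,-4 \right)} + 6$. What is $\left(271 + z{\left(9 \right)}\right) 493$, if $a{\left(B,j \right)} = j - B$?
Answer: $130152$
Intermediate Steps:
$z{\left(b \right)} = 2 - b$ ($z{\left(b \right)} = \left(-4 - b\right) + 6 = 2 - b$)
$\left(271 + z{\left(9 \right)}\right) 493 = \left(271 + \left(2 - 9\right)\right) 493 = \left(271 - 7\right) 493 = 264 \cdot 493 = 130152$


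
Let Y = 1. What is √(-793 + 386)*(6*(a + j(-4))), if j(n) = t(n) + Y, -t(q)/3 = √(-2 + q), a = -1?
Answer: 18*√2442 ≈ 889.50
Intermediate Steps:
t(q) = -3*√(-2 + q)
j(n) = 1 - 3*√(-2 + n) (j(n) = -3*√(-2 + n) + 1 = 1 - 3*√(-2 + n))
√(-793 + 386)*(6*(a + j(-4))) = √(-793 + 386)*(6*(-1 + (1 - 3*√(-2 - 4)))) = √(-407)*(6*(-1 + (1 - 3*I*√6))) = (I*√407)*(6*(-1 + (1 - 3*I*√6))) = (I*√407)*(6*(-3*I*√6)) = (I*√407)*(-18*I*√6) = 18*√2442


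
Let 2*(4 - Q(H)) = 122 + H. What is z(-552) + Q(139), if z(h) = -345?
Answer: -943/2 ≈ -471.50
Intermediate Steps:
Q(H) = -57 - H/2 (Q(H) = 4 - (122 + H)/2 = 4 + (-61 - H/2) = -57 - H/2)
z(-552) + Q(139) = -345 + (-57 - ½*139) = -345 + (-57 - 139/2) = -345 - 253/2 = -943/2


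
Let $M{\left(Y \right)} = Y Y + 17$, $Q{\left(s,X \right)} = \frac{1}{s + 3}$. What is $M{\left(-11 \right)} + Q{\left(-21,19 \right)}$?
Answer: $\frac{2483}{18} \approx 137.94$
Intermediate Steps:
$Q{\left(s,X \right)} = \frac{1}{3 + s}$
$M{\left(Y \right)} = 17 + Y^{2}$ ($M{\left(Y \right)} = Y^{2} + 17 = 17 + Y^{2}$)
$M{\left(-11 \right)} + Q{\left(-21,19 \right)} = \left(17 + \left(-11\right)^{2}\right) + \frac{1}{3 - 21} = \left(17 + 121\right) + \frac{1}{-18} = 138 - \frac{1}{18} = \frac{2483}{18}$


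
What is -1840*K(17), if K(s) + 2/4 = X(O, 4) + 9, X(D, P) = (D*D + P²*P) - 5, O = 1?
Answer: -126040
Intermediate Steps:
X(D, P) = -5 + D² + P³ (X(D, P) = (D² + P³) - 5 = -5 + D² + P³)
K(s) = 137/2 (K(s) = -½ + ((-5 + 1² + 4³) + 9) = -½ + ((-5 + 1 + 64) + 9) = -½ + (60 + 9) = -½ + 69 = 137/2)
-1840*K(17) = -1840*137/2 = -126040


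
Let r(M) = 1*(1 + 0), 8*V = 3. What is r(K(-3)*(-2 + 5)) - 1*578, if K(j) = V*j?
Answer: -577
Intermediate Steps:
V = 3/8 (V = (⅛)*3 = 3/8 ≈ 0.37500)
K(j) = 3*j/8
r(M) = 1 (r(M) = 1*1 = 1)
r(K(-3)*(-2 + 5)) - 1*578 = 1 - 1*578 = 1 - 578 = -577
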